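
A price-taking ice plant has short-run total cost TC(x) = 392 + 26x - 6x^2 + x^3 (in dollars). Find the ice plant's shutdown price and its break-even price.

Shutdown price = $17; break-even price = $89

Shutdown price = min AVC. AVC = 26 - 6x + x^2, with vertex at x = 3 and minimum $17.
ATC = 392/x + 26 - 6x + x^2. Setting dATC/dx = −392/x^2 − 6 + 2x = 0 gives x = 7 (since 2·7^3 − 6·7^2 = 392).
min ATC = 392/7 + 26 − 6·7 + 7^2 = $89. That is the break-even price.
Between these two prices the firm operates at a loss; above $89 it earns a profit.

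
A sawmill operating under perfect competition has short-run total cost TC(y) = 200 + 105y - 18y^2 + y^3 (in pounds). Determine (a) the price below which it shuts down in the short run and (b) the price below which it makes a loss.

Shutdown price = £24; break-even price = £45

AVC = 105 - 18y + y^2; minimized at y = 9, giving min AVC = £24. That is the shutdown price.
ATC = 200/y + 105 - 18y + y^2. Setting dATC/dy = −200/y^2 − 18 + 2y = 0 gives y = 10 (since 2·10^3 − 18·10^2 = 200).
min ATC = 200/10 + 105 − 18·10 + 10^2 = £45. That is the break-even price.
For £24 ≤ P < £45 the firm produces at a loss; below £24 it shuts down.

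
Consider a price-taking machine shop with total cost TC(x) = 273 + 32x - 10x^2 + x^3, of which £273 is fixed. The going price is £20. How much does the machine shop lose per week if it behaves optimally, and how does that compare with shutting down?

AVC = 32 - 10x + x^2; min AVC = £7 at x = 5. Since P = £20 ≥ min AVC, the firm produces.
MC = 32 - 20x + 3x^2. Setting P = MC and taking the root on the rising branch gives x* = 6.
TR = 20·6 = 120. TC = 273 + 48 = 321. Profit = 120 − 321 = -£201.
That loss of £201 beats the £273 the firm would lose by shutting down; producing recovers £72 of fixed cost.

Profit = -£201 at x = 6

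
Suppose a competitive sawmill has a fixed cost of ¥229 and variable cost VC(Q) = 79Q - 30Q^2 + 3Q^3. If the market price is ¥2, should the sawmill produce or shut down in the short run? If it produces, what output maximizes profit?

Shut down

Strip out fixed cost: VC = 79Q - 30Q^2 + 3Q^3. Then AVC = 79 - 30Q + 3Q^2 and MC = 79 - 60Q + 9Q^2.
AVC hits its minimum where MC = AVC, at Q = 5, giving min AVC = 79 - 30·5 + 3·5^2 = ¥4.
Since P = ¥2 < min AVC = ¥4, price fails to cover variable cost at any output.
Best response: produce nothing and absorb the ¥229 fixed cost.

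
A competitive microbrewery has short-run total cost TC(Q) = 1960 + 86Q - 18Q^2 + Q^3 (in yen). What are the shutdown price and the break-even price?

AVC = 86 - 18Q + Q^2; minimized at Q = 9, giving min AVC = ¥5. That is the shutdown price.
ATC = 1960/Q + 86 - 18Q + Q^2. Setting dATC/dQ = −1960/Q^2 − 18 + 2Q = 0 gives Q = 14 (since 2·14^3 − 18·14^2 = 1960).
min ATC = 1960/14 + 86 − 18·14 + 14^2 = ¥170. That is the break-even price.
For ¥5 ≤ P < ¥170 the firm produces at a loss; below ¥5 it shuts down.

Shutdown price = ¥5; break-even price = ¥170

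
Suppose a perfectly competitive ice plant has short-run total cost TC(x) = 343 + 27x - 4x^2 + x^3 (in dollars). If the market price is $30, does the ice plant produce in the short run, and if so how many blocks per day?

Produce at x = 3

From TC, MC = TC'(x) = 27 - 8x + 3x^2 and AVC = VC/x = 27 - 4x + x^2.
AVC is minimized where dAVC/dx = -4 + 2x = 0, at x = 2; min AVC = 27 - 4·2 + 2^2 = $23.
P = $30 exceeds min AVC = $23, so the firm stays open.
Set P = MC: 30 = 27 - 8x + 3x^2 → -3 - 8x + 3x^2 = 0. The roots are x = -1/3 and x = 3; the profit-maximizing output is on the rising part of MC, so x* = 3.
Check: AVC at x = 3 is $24 ≤ P, so revenue covers variable cost.
Profit = P·x − TC = 30·3 − 415 = -$325, a loss, but smaller than the $343 fixed cost the firm would lose by shutting down.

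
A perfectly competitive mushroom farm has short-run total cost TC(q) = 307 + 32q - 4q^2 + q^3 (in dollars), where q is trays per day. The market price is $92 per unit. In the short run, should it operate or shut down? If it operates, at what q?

Produce at q = 6

Strip out fixed cost: VC = 32q - 4q^2 + q^3. Then AVC = 32 - 4q + q^2 and MC = 32 - 8q + 3q^2.
AVC hits its minimum where MC = AVC, at q = 2, giving min AVC = 32 - 4·2 + 2^2 = $28.
Since P = $92 ≥ min AVC = $28, price covers variable cost and the firm should produce.
Set P = MC: 92 = 32 - 8q + 3q^2 → -60 - 8q + 3q^2 = 0. The roots are q = -10/3 and q = 6; the profit-maximizing output is on the rising part of MC, so q* = 6.
Check: AVC at q = 6 is $44 ≤ P, so revenue covers variable cost.
Profit = P·q − TC = 92·6 − 571 = -$19, a loss, but smaller than the $307 fixed cost the firm would lose by shutting down.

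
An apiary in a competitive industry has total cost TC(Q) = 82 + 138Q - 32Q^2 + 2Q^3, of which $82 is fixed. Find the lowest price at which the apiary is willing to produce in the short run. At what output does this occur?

$10 per unit, at Q = 8

The shutdown price is the minimum of AVC. VC = 138Q - 32Q^2 + 2Q^3, so AVC = 138 - 32Q + 2Q^2.
dAVC/dQ = -32 + 4Q = 0 gives Q = 8. min AVC = 138 - 32·8 + 2·8^2 = 10.
For P < $10 the firm produces nothing.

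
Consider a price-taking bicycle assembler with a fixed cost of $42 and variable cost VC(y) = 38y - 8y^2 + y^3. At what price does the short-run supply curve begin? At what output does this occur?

The firm shuts down when price falls below the minimum of average variable cost. AVC = VC/y = 38 - 8y + y^2.
At the minimum of AVC, MC = AVC. MC = 38 - 16y + 3y^2; setting MC = AVC gives 2y^2 - 8y = 0, so y = 4. min AVC = 22.
For P < $22 the firm produces nothing.

$22 per unit, at y = 4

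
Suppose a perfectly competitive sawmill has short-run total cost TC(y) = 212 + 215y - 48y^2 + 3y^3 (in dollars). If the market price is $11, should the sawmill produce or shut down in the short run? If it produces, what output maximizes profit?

Shut down

From TC, MC = TC'(y) = 215 - 96y + 9y^2 and AVC = VC/y = 215 - 48y + 3y^2.
AVC hits its minimum where MC = AVC, at y = 8, giving min AVC = 215 - 48·8 + 3·8^2 = $23.
With P < min AVC ($11 < $23), every unit sold adds to the loss.
Shutting down limits the loss to fixed cost, $212.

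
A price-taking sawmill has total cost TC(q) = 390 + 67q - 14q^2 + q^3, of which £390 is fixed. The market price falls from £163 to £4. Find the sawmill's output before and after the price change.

Output falls from 12 to 0 (the firm shuts down)

AVC = 67 - 14q + q^2, minimized at q = 7 where min AVC = £18. MC = 67 - 28q + 3q^2.
With P = £163 above the shutdown price, P = MC gives q = 12.
At P = £4 < min AVC = £18, price no longer covers variable cost at any output, so the firm shuts down: q = 0.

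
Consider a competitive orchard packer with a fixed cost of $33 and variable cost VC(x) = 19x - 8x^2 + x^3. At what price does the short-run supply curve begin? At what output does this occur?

Short-run supply begins at min AVC. From VC = 19x - 8x^2 + x^3, AVC = 19 - 8x + x^2.
At the minimum of AVC, MC = AVC. MC = 19 - 16x + 3x^2; setting MC = AVC gives 2x^2 - 8x = 0, so x = 4. min AVC = 3.
For P < $3 the firm produces nothing.

$3 per unit, at x = 4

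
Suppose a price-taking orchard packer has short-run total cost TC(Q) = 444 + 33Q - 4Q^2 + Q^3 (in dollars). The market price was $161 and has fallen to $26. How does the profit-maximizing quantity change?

Output falls from 8 to 0 (the firm shuts down)

MC = 33 - 8Q + 3Q^2; the shutdown threshold is min AVC = $29 (at Q = 2).
At P = $161 ≥ min AVC, set P = MC on the rising branch: Q = 8.
At P = $26 < min AVC = $29, price no longer covers variable cost at any output, so the firm shuts down: Q = 0.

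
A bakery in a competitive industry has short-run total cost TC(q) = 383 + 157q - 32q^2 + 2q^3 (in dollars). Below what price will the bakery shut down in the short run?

The firm shuts down when price falls below the minimum of average variable cost. AVC = VC/q = 157 - 32q + 2q^2.
dAVC/dq = -32 + 4q = 0 gives q = 8. min AVC = 157 - 32·8 + 2·8^2 = 29.
For P < $29 the firm produces nothing.

$29 per unit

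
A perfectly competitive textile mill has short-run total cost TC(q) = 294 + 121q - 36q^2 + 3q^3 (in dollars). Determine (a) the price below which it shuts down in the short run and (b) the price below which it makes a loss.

Shutdown price = $13; break-even price = $58

AVC = 121 - 36q + 3q^2; minimized at q = 6, giving min AVC = $13. That is the shutdown price.
ATC = 294/q + 121 - 36q + 3q^2. Setting dATC/dq = −294/q^2 − 36 + 6q = 0 gives q = 7 (since 6·7^3 − 36·7^2 = 294).
min ATC = 294/7 + 121 − 36·7 + 3·7^2 = $58. That is the break-even price.
For $13 ≤ P < $58 the firm produces at a loss; below $13 it shuts down.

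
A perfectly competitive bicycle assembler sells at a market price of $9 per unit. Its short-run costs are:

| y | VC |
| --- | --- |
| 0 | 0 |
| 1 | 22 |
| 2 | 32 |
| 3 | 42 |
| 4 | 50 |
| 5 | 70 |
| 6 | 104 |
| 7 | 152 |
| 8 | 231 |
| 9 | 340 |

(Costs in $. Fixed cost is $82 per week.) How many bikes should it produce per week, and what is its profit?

Compute π = P·y − TC at each output: y=0: -82; y=1: -95; y=2: -96; y=3: -97; y=4: -96; y=5: -107; y=6: -132; y=7: -171; y=8: -241; y=9: -341.
Profit is highest at y = 0. Equivalently, the lowest AVC in the table is 50/4 ≈ $12.50 at y = 4, and P = $9 falls below it — price never covers variable cost, so the firm shuts down and loses only its fixed cost.

y = 0 (shut down); profit = -$82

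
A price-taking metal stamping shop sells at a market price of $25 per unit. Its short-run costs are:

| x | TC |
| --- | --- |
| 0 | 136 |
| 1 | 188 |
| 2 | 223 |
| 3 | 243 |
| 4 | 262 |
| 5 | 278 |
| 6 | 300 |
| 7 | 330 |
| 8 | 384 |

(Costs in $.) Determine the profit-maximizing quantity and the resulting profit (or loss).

x = 0 (shut down); profit = -$136

Profit at each row (π = 25x − TC): x=0: -136; x=1: -163; x=2: -173; x=3: -168; x=4: -162; x=5: -153; x=6: -150; x=7: -155; x=8: -184.
Profit is highest at x = 0. Equivalently, the lowest AVC in the table is 164/6 ≈ $27.33 at x = 6, and P = $25 falls below it — price never covers variable cost, so the firm shuts down and loses only its fixed cost.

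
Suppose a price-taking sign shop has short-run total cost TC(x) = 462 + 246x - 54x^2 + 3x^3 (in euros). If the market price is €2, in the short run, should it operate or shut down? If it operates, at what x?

From TC, MC = TC'(x) = 246 - 108x + 9x^2 and AVC = VC/x = 246 - 54x + 3x^2.
AVC hits its minimum where MC = AVC, at x = 9, giving min AVC = 246 - 54·9 + 3·9^2 = €3.
With P < min AVC (€2 < €3), every unit sold adds to the loss.
Shutting down limits the loss to fixed cost, €462.

Shut down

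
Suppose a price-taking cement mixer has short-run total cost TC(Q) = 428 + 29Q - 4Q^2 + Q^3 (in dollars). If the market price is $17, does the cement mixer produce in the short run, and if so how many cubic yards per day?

Shut down

From TC, MC = TC'(Q) = 29 - 8Q + 3Q^2 and AVC = VC/Q = 29 - 4Q + Q^2.
AVC is minimized where dAVC/dQ = -4 + 2Q = 0, at Q = 2; min AVC = 29 - 4·2 + 2^2 = $25.
With P < min AVC ($17 < $25), every unit sold adds to the loss.
The firm minimizes its loss by shutting down and losing only its fixed cost of $428.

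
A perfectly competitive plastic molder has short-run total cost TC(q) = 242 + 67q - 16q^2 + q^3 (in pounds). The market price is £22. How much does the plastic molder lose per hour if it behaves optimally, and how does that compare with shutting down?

AVC = 67 - 16q + q^2 has its minimum £3 at q = 8; price £22 clears that bar, so the firm operates.
With MC = 67 - 32q + 3q^2, P = MC on the upward-sloping part at q* = 9.
TR = 22·9 = 198. TC = 242 + 36 = 278. Profit = 198 − 278 = -£80.
Shutting down would mean losing the fixed cost of £242, so operating at a loss of £80 is better by £162.

Profit = -£80 at q = 9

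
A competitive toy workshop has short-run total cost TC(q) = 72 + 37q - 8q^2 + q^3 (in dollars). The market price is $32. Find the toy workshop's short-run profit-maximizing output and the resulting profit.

AVC = 37 - 8q + q^2 has its minimum $21 at q = 4; price $32 clears that bar, so the firm operates.
With MC = 37 - 16q + 3q^2, P = MC on the upward-sloping part at q* = 5.
TR = 32·5 = 160. TC = 72 + 110 = 182. Profit = 160 − 182 = -$22.
Shutting down would mean losing the fixed cost of $72, so operating at a loss of $22 is better by $50.

Profit = -$22 at q = 5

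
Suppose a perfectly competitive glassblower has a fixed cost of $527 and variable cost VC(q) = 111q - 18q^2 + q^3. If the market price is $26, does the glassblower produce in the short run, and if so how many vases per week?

Strip out fixed cost: VC = 111q - 18q^2 + q^3. Then AVC = 111 - 18q + q^2 and MC = 111 - 36q + 3q^2.
AVC is minimized where dAVC/dq = -18 + 2q = 0, at q = 9; min AVC = 111 - 18·9 + 9^2 = $30.
P = $26 lies below min AVC = $30; no output level covers variable cost.
Best response: produce nothing and absorb the $527 fixed cost.

Shut down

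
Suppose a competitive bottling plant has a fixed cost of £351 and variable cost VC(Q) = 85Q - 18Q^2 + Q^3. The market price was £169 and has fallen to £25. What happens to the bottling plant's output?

Output falls from 14 to 10

AVC = 85 - 18Q + Q^2, minimized at Q = 9 where min AVC = £4. MC = 85 - 36Q + 3Q^2.
At P = £169 ≥ min AVC, set P = MC on the rising branch: Q = 14.
At P = £25 ≥ min AVC, set P = MC: Q = 10. The firm stays open but cuts output.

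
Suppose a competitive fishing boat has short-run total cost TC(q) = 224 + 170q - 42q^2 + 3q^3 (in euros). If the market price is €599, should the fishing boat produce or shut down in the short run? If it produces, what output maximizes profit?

Produce at q = 13

Variable cost is VC = 170q - 42q^2 + 3q^3, so AVC = VC/q = 170 - 42q + 3q^2 and MC = dTC/dq = 170 - 84q + 9q^2.
AVC hits its minimum where MC = AVC, at q = 7, giving min AVC = 170 - 42·7 + 3·7^2 = €23.
P = €599 exceeds min AVC = €23, so the firm stays open.
P = MC gives -429 - 84q + 9q^2 = 0, with roots -11/3 and 13. Take the larger (rising MC): q* = 13.
Check: AVC at q = 13 is €131 ≤ P, so revenue covers variable cost.
Profit = P·q − TC = 599·13 − 1927 = €5860.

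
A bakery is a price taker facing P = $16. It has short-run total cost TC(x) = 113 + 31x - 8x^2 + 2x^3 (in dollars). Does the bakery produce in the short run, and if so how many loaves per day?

Shut down

From TC, MC = TC'(x) = 31 - 16x + 6x^2 and AVC = VC/x = 31 - 8x + 2x^2.
The AVC parabola has its vertex at x = 8/4 = 2, where AVC = 31 - 8·2 + 2·2^2 = $23.
With P < min AVC ($16 < $23), every unit sold adds to the loss.
Best response: produce nothing and absorb the $113 fixed cost.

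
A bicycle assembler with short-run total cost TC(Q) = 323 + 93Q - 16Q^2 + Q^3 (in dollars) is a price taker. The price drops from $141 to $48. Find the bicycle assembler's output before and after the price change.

Output falls from 12 to 9

AVC = 93 - 16Q + Q^2, minimized at Q = 8 where min AVC = $29. MC = 93 - 32Q + 3Q^2.
With P = $141 above the shutdown price, P = MC gives Q = 12.
At P = $48 ≥ min AVC, set P = MC: Q = 9. The firm stays open but cuts output.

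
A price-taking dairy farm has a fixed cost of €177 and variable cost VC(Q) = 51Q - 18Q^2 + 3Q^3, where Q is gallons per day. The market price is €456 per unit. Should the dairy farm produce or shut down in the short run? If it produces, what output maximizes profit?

Strip out fixed cost: VC = 51Q - 18Q^2 + 3Q^3. Then AVC = 51 - 18Q + 3Q^2 and MC = 51 - 36Q + 9Q^2.
AVC is minimized where dAVC/dQ = -18 + 6Q = 0, at Q = 3; min AVC = 51 - 18·3 + 3·3^2 = €24.
P = €456 exceeds min AVC = €24, so the firm stays open.
Solving P = MC: -405 - 36Q + 9Q^2 = 0 ⇒ Q = -5 or 9. On the upward-sloping branch, Q* = 9.
Check: AVC at Q = 9 is €132 ≤ P, so revenue covers variable cost.
Profit = P·Q − TC = 456·9 − 1365 = €2739.

Produce at Q = 9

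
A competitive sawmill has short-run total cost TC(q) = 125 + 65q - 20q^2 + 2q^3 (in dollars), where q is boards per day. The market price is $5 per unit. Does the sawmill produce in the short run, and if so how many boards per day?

Strip out fixed cost: VC = 65q - 20q^2 + 2q^3. Then AVC = 65 - 20q + 2q^2 and MC = 65 - 40q + 6q^2.
The AVC parabola has its vertex at q = 20/4 = 5, where AVC = 65 - 20·5 + 2·5^2 = $15.
P = $5 lies below min AVC = $15; no output level covers variable cost.
The firm minimizes its loss by shutting down and losing only its fixed cost of $125.

Shut down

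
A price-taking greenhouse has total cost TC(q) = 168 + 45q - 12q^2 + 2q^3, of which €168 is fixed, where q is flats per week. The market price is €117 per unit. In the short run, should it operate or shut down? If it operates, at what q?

Produce at q = 6

Variable cost is VC = 45q - 12q^2 + 2q^3, so AVC = VC/q = 45 - 12q + 2q^2 and MC = dTC/dq = 45 - 24q + 6q^2.
AVC hits its minimum where MC = AVC, at q = 3, giving min AVC = 45 - 12·3 + 2·3^2 = €27.
Since P = €117 ≥ min AVC = €27, price covers variable cost and the firm should produce.
P = MC gives -72 - 24q + 6q^2 = 0, with roots -2 and 6. Take the larger (rising MC): q* = 6.
Check: AVC at q = 6 is €45 ≤ P, so revenue covers variable cost.
Profit = P·q − TC = 117·6 − 438 = €264.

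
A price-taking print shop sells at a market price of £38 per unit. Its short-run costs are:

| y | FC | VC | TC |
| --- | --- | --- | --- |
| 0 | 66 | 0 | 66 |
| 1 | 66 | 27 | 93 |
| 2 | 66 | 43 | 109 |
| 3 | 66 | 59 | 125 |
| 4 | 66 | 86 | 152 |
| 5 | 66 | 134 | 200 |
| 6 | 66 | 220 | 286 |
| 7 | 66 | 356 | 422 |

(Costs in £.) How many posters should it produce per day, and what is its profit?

y = 4; profit = £0

Tabulate TR − TC: y=0: -66; y=1: -55; y=2: -33; y=3: -11; y=4: 0; y=5: -10; y=6: -58; y=7: -156.
Profit is maximized at y = 4. AVC there is 86/4 = £21.50 ≤ P, so producing beats shutting down (which would give -£66).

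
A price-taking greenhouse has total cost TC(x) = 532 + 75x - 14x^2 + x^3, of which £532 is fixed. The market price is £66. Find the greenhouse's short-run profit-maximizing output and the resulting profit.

Profit = -£208 at x = 9

AVC = 75 - 14x + x^2; min AVC = £26 at x = 7. Since P = £66 ≥ min AVC, the firm produces.
With MC = 75 - 28x + 3x^2, P = MC on the upward-sloping part at x* = 9.
TR = 66·9 = 594. TC = 532 + 270 = 802. Profit = 594 − 802 = -£208.
Shutting down would mean losing the fixed cost of £532, so operating at a loss of £208 is better by £324.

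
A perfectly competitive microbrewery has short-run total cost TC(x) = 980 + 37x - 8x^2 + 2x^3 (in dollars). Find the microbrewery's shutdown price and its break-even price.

Shutdown price = $29; break-even price = $219

Shutdown price = min AVC. AVC = 37 - 8x + 2x^2, with vertex at x = 2 and minimum $29.
ATC = 980/x + 37 - 8x + 2x^2. Setting dATC/dx = −980/x^2 − 8 + 4x = 0 gives x = 7 (since 4·7^3 − 8·7^2 = 980).
min ATC = 980/7 + 37 − 8·7 + 2·7^2 = $219. That is the break-even price.
Between these two prices the firm operates at a loss; above $219 it earns a profit.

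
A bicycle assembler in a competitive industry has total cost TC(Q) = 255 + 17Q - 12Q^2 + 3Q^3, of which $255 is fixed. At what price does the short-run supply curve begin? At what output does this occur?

$5 per unit, at Q = 2

The firm shuts down when price falls below the minimum of average variable cost. AVC = VC/Q = 17 - 12Q + 3Q^2.
At the minimum of AVC, MC = AVC. MC = 17 - 24Q + 9Q^2; setting MC = AVC gives 6Q^2 - 12Q = 0, so Q = 2. min AVC = 5.
The firm shuts down for any P below $5.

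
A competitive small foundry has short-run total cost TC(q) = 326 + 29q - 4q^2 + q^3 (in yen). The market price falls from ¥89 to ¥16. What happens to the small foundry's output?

Output falls from 6 to 0 (the firm shuts down)

MC = 29 - 8q + 3q^2; the shutdown threshold is min AVC = ¥25 (at q = 2).
At P = ¥89 ≥ min AVC, set P = MC on the rising branch: q = 6.
At P = ¥16 < min AVC = ¥25, price no longer covers variable cost at any output, so the firm shuts down: q = 0.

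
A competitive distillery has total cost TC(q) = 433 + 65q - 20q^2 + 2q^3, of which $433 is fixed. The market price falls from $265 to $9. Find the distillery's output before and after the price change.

Output falls from 10 to 0 (the firm shuts down)

AVC = 65 - 20q + 2q^2, minimized at q = 5 where min AVC = $15. MC = 65 - 40q + 6q^2.
At P = $265 ≥ min AVC, set P = MC on the rising branch: q = 10.
At P = $9 < min AVC = $15, price no longer covers variable cost at any output, so the firm shuts down: q = 0.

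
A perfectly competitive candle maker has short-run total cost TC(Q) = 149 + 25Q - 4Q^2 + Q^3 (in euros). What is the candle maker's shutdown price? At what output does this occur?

€21 per unit, at Q = 2

The firm shuts down when price falls below the minimum of average variable cost. AVC = VC/Q = 25 - 4Q + Q^2.
At the minimum of AVC, MC = AVC. MC = 25 - 8Q + 3Q^2; setting MC = AVC gives 2Q^2 - 4Q = 0, so Q = 2. min AVC = 21.
So the shutdown price is €21.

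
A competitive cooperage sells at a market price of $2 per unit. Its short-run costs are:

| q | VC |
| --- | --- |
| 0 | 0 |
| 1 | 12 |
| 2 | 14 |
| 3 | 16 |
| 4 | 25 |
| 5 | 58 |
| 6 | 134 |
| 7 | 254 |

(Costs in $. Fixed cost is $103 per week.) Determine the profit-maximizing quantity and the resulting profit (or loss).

q = 0 (shut down); profit = -$103

Tabulate TR − TC: q=0: -103; q=1: -113; q=2: -113; q=3: -113; q=4: -120; q=5: -151; q=6: -225; q=7: -343.
Profit is highest at q = 0. Equivalently, the lowest AVC in the table is 16/3 ≈ $5.33 at q = 3, and P = $2 falls below it — price never covers variable cost, so the firm shuts down and loses only its fixed cost.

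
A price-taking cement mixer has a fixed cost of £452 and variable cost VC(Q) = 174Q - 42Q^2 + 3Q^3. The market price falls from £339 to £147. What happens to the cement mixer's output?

AVC = 174 - 42Q + 3Q^2, minimized at Q = 7 where min AVC = £27. MC = 174 - 84Q + 9Q^2.
With P = £339 above the shutdown price, P = MC gives Q = 11.
At P = £147 ≥ min AVC, set P = MC: Q = 9. The firm stays open but cuts output.

Output falls from 11 to 9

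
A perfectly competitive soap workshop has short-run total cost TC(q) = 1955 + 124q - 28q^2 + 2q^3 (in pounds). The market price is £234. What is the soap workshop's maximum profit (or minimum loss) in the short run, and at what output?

Profit = -£19 at q = 11

AVC = 124 - 28q + 2q^2 has its minimum £26 at q = 7; price £234 clears that bar, so the firm operates.
MC = 124 - 56q + 6q^2. Setting P = MC and taking the root on the rising branch gives q* = 11.
TR = 234·11 = 2574. TC = 1955 + 638 = 2593. Profit = 2574 − 2593 = -£19.
By producing, the firm covers all variable cost plus £1936 of fixed cost; shutting down would lose the full £1955.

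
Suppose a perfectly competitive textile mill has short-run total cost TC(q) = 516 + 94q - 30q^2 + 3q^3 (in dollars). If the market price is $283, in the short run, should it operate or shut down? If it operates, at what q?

Produce at q = 9

From TC, MC = TC'(q) = 94 - 60q + 9q^2 and AVC = VC/q = 94 - 30q + 3q^2.
AVC hits its minimum where MC = AVC, at q = 5, giving min AVC = 94 - 30·5 + 3·5^2 = $19.
P = $283 exceeds min AVC = $19, so the firm stays open.
Set P = MC: 283 = 94 - 60q + 9q^2 → -189 - 60q + 9q^2 = 0. The roots are q = -7/3 and q = 9; the profit-maximizing output is on the rising part of MC, so q* = 9.
Check: AVC at q = 9 is $67 ≤ P, so revenue covers variable cost.
Profit = P·q − TC = 283·9 − 1119 = $1428.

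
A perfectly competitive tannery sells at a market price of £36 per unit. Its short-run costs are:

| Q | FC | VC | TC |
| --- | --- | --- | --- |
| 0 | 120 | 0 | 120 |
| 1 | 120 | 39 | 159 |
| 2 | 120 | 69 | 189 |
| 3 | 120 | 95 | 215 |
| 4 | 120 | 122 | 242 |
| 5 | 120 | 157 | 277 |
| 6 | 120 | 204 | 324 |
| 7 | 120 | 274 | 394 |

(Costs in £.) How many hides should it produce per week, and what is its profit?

Q = 5; profit = -£97

Compute π = P·Q − TC at each output: Q=0: -120; Q=1: -123; Q=2: -117; Q=3: -107; Q=4: -98; Q=5: -97; Q=6: -108; Q=7: -142.
Profit is maximized at Q = 5. AVC there is 157/5 = £31.40 ≤ P, so producing beats shutting down (which would give -£120).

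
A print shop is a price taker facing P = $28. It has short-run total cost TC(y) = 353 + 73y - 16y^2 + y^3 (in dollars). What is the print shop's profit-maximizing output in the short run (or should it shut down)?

Variable cost is VC = 73y - 16y^2 + y^3, so AVC = VC/y = 73 - 16y + y^2 and MC = dTC/dy = 73 - 32y + 3y^2.
AVC is minimized where dAVC/dy = -16 + 2y = 0, at y = 8; min AVC = 73 - 16·8 + 8^2 = $9.
P = $28 exceeds min AVC = $9, so the firm stays open.
Set P = MC: 28 = 73 - 32y + 3y^2 → 45 - 32y + 3y^2 = 0. The roots are y = 5/3 and y = 9; the profit-maximizing output is on the rising part of MC, so y* = 9.
Check: AVC at y = 9 is $10 ≤ P, so revenue covers variable cost.
Profit = P·y − TC = 28·9 − 443 = -$191, a loss, but smaller than the $353 fixed cost the firm would lose by shutting down.

Produce at y = 9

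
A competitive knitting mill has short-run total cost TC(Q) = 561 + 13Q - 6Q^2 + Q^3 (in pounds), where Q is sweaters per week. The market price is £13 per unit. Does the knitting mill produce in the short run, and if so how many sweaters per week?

Strip out fixed cost: VC = 13Q - 6Q^2 + Q^3. Then AVC = 13 - 6Q + Q^2 and MC = 13 - 12Q + 3Q^2.
AVC is minimized where dAVC/dQ = -6 + 2Q = 0, at Q = 3; min AVC = 13 - 6·3 + 3^2 = £4.
P = £13 exceeds min AVC = £4, so the firm stays open.
Set P = MC: 13 = 13 - 12Q + 3Q^2 → -12Q + 3Q^2 = 0. The roots are Q = 0 and Q = 4; the profit-maximizing output is on the rising part of MC, so Q* = 4.
Check: AVC at Q = 4 is £5 ≤ P, so revenue covers variable cost.
Profit = P·Q − TC = 13·4 − 581 = -£529, a loss, but smaller than the £561 fixed cost the firm would lose by shutting down.

Produce at Q = 4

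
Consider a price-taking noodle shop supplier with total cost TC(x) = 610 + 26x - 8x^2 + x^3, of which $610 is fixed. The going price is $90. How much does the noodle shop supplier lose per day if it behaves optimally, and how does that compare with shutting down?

Profit = -$98 at x = 8

AVC = 26 - 8x + x^2 has its minimum $10 at x = 4; price $90 clears that bar, so the firm operates.
MC = 26 - 16x + 3x^2. Setting P = MC and taking the root on the rising branch gives x* = 8.
TR = 90·8 = 720. TC = 610 + 208 = 818. Profit = 720 − 818 = -$98.
By producing, the firm covers all variable cost plus $512 of fixed cost; shutting down would lose the full $610.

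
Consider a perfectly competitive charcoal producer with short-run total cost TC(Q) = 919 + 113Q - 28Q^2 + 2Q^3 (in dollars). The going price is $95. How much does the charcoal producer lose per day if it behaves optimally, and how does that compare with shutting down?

AVC = 113 - 28Q + 2Q^2; min AVC = $15 at Q = 7. Since P = $95 ≥ min AVC, the firm produces.
With MC = 113 - 56Q + 6Q^2, P = MC on the upward-sloping part at Q* = 9.
TR = 95·9 = 855. TC = 919 + 207 = 1126. Profit = 855 − 1126 = -$271.
That loss of $271 beats the $919 the firm would lose by shutting down; producing recovers $648 of fixed cost.

Profit = -$271 at Q = 9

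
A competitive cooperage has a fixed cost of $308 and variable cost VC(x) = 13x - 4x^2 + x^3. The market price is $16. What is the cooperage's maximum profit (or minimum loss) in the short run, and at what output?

AVC = 13 - 4x + x^2; min AVC = $9 at x = 2. Since P = $16 ≥ min AVC, the firm produces.
MC = 13 - 8x + 3x^2. Setting P = MC and taking the root on the rising branch gives x* = 3.
TR = 16·3 = 48. TC = 308 + 30 = 338. Profit = 48 − 338 = -$290.
By producing, the firm covers all variable cost plus $18 of fixed cost; shutting down would lose the full $308.

Profit = -$290 at x = 3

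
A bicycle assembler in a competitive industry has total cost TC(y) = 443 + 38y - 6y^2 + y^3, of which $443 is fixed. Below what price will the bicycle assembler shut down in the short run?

Short-run supply begins at min AVC. From VC = 38y - 6y^2 + y^3, AVC = 38 - 6y + y^2.
At the minimum of AVC, MC = AVC. MC = 38 - 12y + 3y^2; setting MC = AVC gives 2y^2 - 6y = 0, so y = 3. min AVC = 29.
So the shutdown price is $29.

$29 per unit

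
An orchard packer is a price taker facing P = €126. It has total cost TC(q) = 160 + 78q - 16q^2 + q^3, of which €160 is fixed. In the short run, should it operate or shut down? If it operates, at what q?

Produce at q = 12

Variable cost is VC = 78q - 16q^2 + q^3, so AVC = VC/q = 78 - 16q + q^2 and MC = dTC/dq = 78 - 32q + 3q^2.
AVC is minimized where dAVC/dq = -16 + 2q = 0, at q = 8; min AVC = 78 - 16·8 + 8^2 = €14.
Since P = €126 ≥ min AVC = €14, price covers variable cost and the firm should produce.
Solving P = MC: -48 - 32q + 3q^2 = 0 ⇒ q = -4/3 or 12. On the upward-sloping branch, q* = 12.
Check: AVC at q = 12 is €30 ≤ P, so revenue covers variable cost.
Profit = P·q − TC = 126·12 − 520 = €992.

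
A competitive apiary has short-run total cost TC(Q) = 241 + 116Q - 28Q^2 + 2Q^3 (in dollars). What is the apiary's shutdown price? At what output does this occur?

$18 per unit, at Q = 7

The shutdown price is the minimum of AVC. VC = 116Q - 28Q^2 + 2Q^3, so AVC = 116 - 28Q + 2Q^2.
dAVC/dQ = -28 + 4Q = 0 gives Q = 7. min AVC = 116 - 28·7 + 2·7^2 = 18.
For P < $18 the firm produces nothing.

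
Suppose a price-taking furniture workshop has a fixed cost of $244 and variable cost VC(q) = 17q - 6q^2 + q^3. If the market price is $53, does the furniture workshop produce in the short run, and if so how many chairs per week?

Produce at q = 6

Strip out fixed cost: VC = 17q - 6q^2 + q^3. Then AVC = 17 - 6q + q^2 and MC = 17 - 12q + 3q^2.
AVC is minimized where dAVC/dq = -6 + 2q = 0, at q = 3; min AVC = 17 - 6·3 + 3^2 = $8.
Since P = $53 ≥ min AVC = $8, price covers variable cost and the firm should produce.
Solving P = MC: -36 - 12q + 3q^2 = 0 ⇒ q = -2 or 6. On the upward-sloping branch, q* = 6.
Check: AVC at q = 6 is $17 ≤ P, so revenue covers variable cost.
Profit = P·q − TC = 53·6 − 346 = -$28, a loss, but smaller than the $244 fixed cost the firm would lose by shutting down.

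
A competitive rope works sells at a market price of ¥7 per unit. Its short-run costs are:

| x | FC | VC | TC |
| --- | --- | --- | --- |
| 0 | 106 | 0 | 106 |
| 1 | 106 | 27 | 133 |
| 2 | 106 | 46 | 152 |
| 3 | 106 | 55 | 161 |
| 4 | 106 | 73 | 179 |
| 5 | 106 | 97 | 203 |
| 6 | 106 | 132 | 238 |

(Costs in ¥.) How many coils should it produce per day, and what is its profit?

x = 0 (shut down); profit = -¥106

Profit at each row (π = 7x − TC): x=0: -106; x=1: -126; x=2: -138; x=3: -140; x=4: -151; x=5: -168; x=6: -196.
Profit is highest at x = 0. Equivalently, the lowest AVC in the table is 73/4 ≈ ¥18.25 at x = 4, and P = ¥7 falls below it — price never covers variable cost, so the firm shuts down and loses only its fixed cost.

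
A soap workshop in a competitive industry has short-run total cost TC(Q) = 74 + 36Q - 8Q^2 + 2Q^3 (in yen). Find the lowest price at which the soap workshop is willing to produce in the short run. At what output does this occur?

The shutdown price is the minimum of AVC. VC = 36Q - 8Q^2 + 2Q^3, so AVC = 36 - 8Q + 2Q^2.
At the minimum of AVC, MC = AVC. MC = 36 - 16Q + 6Q^2; setting MC = AVC gives 4Q^2 - 8Q = 0, so Q = 2. min AVC = 28.
For P < ¥28 the firm produces nothing.

¥28 per unit, at Q = 2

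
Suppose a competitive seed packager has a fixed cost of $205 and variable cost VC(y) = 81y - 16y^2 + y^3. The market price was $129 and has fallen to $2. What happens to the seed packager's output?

AVC = 81 - 16y + y^2, minimized at y = 8 where min AVC = $17. MC = 81 - 32y + 3y^2.
At P = $129 ≥ min AVC, set P = MC on the rising branch: y = 12.
At P = $2 < min AVC = $17, price no longer covers variable cost at any output, so the firm shuts down: y = 0.

Output falls from 12 to 0 (the firm shuts down)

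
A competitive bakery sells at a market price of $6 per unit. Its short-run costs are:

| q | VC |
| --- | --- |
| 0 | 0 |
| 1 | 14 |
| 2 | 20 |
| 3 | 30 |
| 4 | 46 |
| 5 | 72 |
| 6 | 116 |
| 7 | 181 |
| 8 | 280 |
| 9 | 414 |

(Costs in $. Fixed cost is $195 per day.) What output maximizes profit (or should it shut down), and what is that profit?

Compute π = P·q − TC at each output: q=0: -195; q=1: -203; q=2: -203; q=3: -207; q=4: -217; q=5: -237; q=6: -275; q=7: -334; q=8: -427; q=9: -555.
Profit is highest at q = 0. Equivalently, the lowest AVC in the table is 20/2 ≈ $10 at q = 2, and P = $6 falls below it — price never covers variable cost, so the firm shuts down and loses only its fixed cost.

q = 0 (shut down); profit = -$195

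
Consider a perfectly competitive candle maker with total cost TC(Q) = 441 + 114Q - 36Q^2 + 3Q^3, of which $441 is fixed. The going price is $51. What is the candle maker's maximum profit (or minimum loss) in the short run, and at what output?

Profit = -$147 at Q = 7

AVC = 114 - 36Q + 3Q^2 has its minimum $6 at Q = 6; price $51 clears that bar, so the firm operates.
MC = 114 - 72Q + 9Q^2. Setting P = MC and taking the root on the rising branch gives Q* = 7.
TR = 51·7 = 357. TC = 441 + 63 = 504. Profit = 357 − 504 = -$147.
By producing, the firm covers all variable cost plus $294 of fixed cost; shutting down would lose the full $441.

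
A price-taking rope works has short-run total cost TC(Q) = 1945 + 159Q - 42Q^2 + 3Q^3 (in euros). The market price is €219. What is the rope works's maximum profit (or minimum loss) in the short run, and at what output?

Profit = -€145 at Q = 10

AVC = 159 - 42Q + 3Q^2 has its minimum €12 at Q = 7; price €219 clears that bar, so the firm operates.
With MC = 159 - 84Q + 9Q^2, P = MC on the upward-sloping part at Q* = 10.
TR = 219·10 = 2190. TC = 1945 + 390 = 2335. Profit = 2190 − 2335 = -€145.
That loss of €145 beats the €1945 the firm would lose by shutting down; producing recovers €1800 of fixed cost.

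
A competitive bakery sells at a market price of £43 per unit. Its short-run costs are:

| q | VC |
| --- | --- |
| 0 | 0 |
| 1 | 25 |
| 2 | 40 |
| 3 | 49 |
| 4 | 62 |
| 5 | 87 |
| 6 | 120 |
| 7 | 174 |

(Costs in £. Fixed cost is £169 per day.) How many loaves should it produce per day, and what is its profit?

Compute π = P·q − TC at each output: q=0: -169; q=1: -151; q=2: -123; q=3: -89; q=4: -59; q=5: -41; q=6: -31; q=7: -42.
Profit is maximized at q = 6. AVC there is 120/6 = £20 ≤ P, so producing beats shutting down (which would give -£169).

q = 6; profit = -£31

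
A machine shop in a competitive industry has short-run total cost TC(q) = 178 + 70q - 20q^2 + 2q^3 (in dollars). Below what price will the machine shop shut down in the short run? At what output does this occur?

$20 per unit, at q = 5

Short-run supply begins at min AVC. From VC = 70q - 20q^2 + 2q^3, AVC = 70 - 20q + 2q^2.
dAVC/dq = -20 + 4q = 0 gives q = 5. min AVC = 70 - 20·5 + 2·5^2 = 20.
The firm shuts down for any P below $20.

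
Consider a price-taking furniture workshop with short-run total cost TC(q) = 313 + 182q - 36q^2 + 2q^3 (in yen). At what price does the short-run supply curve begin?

¥20 per unit

Short-run supply begins at min AVC. From VC = 182q - 36q^2 + 2q^3, AVC = 182 - 36q + 2q^2.
dAVC/dq = -36 + 4q = 0 gives q = 9. min AVC = 182 - 36·9 + 2·9^2 = 20.
So the shutdown price is ¥20.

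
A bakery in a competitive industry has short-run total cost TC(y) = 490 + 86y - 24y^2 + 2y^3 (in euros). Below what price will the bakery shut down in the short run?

The firm shuts down when price falls below the minimum of average variable cost. AVC = VC/y = 86 - 24y + 2y^2.
At the minimum of AVC, MC = AVC. MC = 86 - 48y + 6y^2; setting MC = AVC gives 4y^2 - 24y = 0, so y = 6. min AVC = 14.
The firm shuts down for any P below €14.

€14 per unit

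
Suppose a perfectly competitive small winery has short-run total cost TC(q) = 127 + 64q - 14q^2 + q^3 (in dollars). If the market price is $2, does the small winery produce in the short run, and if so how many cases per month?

Shut down

Variable cost is VC = 64q - 14q^2 + q^3, so AVC = VC/q = 64 - 14q + q^2 and MC = dTC/dq = 64 - 28q + 3q^2.
AVC hits its minimum where MC = AVC, at q = 7, giving min AVC = 64 - 14·7 + 7^2 = $15.
Since P = $2 < min AVC = $15, price fails to cover variable cost at any output.
Shutting down limits the loss to fixed cost, $127.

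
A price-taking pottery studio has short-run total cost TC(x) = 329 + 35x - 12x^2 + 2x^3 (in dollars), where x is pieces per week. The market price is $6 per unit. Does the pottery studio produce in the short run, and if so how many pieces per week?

Strip out fixed cost: VC = 35x - 12x^2 + 2x^3. Then AVC = 35 - 12x + 2x^2 and MC = 35 - 24x + 6x^2.
AVC is minimized where dAVC/dx = -12 + 4x = 0, at x = 3; min AVC = 35 - 12·3 + 2·3^2 = $17.
Since P = $6 < min AVC = $17, price fails to cover variable cost at any output.
The firm minimizes its loss by shutting down and losing only its fixed cost of $329.

Shut down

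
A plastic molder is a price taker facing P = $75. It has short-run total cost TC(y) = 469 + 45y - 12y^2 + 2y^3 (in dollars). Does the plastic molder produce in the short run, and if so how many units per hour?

Produce at y = 5

From TC, MC = TC'(y) = 45 - 24y + 6y^2 and AVC = VC/y = 45 - 12y + 2y^2.
The AVC parabola has its vertex at y = 12/4 = 3, where AVC = 45 - 12·3 + 2·3^2 = $27.
Because $75 ≥ $27, revenue can cover variable cost; the firm operates.
P = MC gives -30 - 24y + 6y^2 = 0, with roots -1 and 5. Take the larger (rising MC): y* = 5.
Check: AVC at y = 5 is $35 ≤ P, so revenue covers variable cost.
Profit = P·y − TC = 75·5 − 644 = -$269, a loss, but smaller than the $469 fixed cost the firm would lose by shutting down.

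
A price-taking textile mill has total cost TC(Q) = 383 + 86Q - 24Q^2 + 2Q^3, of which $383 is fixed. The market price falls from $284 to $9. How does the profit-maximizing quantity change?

Output falls from 11 to 0 (the firm shuts down)

AVC = 86 - 24Q + 2Q^2, minimized at Q = 6 where min AVC = $14. MC = 86 - 48Q + 6Q^2.
With P = $284 above the shutdown price, P = MC gives Q = 11.
At P = $9 < min AVC = $14, price no longer covers variable cost at any output, so the firm shuts down: Q = 0.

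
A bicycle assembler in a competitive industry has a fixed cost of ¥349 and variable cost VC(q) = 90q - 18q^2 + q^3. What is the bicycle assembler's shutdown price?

The shutdown price is the minimum of AVC. VC = 90q - 18q^2 + q^3, so AVC = 90 - 18q + q^2.
At the minimum of AVC, MC = AVC. MC = 90 - 36q + 3q^2; setting MC = AVC gives 2q^2 - 18q = 0, so q = 9. min AVC = 9.
The firm shuts down for any P below ¥9.

¥9 per unit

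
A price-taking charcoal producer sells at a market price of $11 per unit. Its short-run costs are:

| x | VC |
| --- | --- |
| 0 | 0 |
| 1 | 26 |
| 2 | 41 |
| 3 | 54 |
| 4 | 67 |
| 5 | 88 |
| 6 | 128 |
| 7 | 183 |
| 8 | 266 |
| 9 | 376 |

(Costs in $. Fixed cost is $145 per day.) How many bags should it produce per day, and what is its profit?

Tabulate TR − TC: x=0: -145; x=1: -160; x=2: -164; x=3: -166; x=4: -168; x=5: -178; x=6: -207; x=7: -251; x=8: -323; x=9: -422.
Profit is highest at x = 0. Equivalently, the lowest AVC in the table is 67/4 ≈ $16.75 at x = 4, and P = $11 falls below it — price never covers variable cost, so the firm shuts down and loses only its fixed cost.

x = 0 (shut down); profit = -$145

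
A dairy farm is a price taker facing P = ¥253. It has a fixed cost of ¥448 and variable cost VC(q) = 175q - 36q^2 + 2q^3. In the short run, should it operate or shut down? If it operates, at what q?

Strip out fixed cost: VC = 175q - 36q^2 + 2q^3. Then AVC = 175 - 36q + 2q^2 and MC = 175 - 72q + 6q^2.
The AVC parabola has its vertex at q = 36/4 = 9, where AVC = 175 - 36·9 + 2·9^2 = ¥13.
Since P = ¥253 ≥ min AVC = ¥13, price covers variable cost and the firm should produce.
P = MC gives -78 - 72q + 6q^2 = 0, with roots -1 and 13. Take the larger (rising MC): q* = 13.
Check: AVC at q = 13 is ¥45 ≤ P, so revenue covers variable cost.
Profit = P·q − TC = 253·13 − 1033 = ¥2256.

Produce at q = 13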